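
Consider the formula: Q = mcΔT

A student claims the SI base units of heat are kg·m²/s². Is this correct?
Units of each symbol in Q = mcΔT:
  m (mass): kg
  c (specific heat capacity, in J/(kg·K)): m²/(s²·K)
  ΔT (temperature change): K

Multiplying the contributions: [kg] · [m²/(s²·K)] · [K]
Adding exponents of each base unit: kg: 1, m: 2, s: -2
SI base units of heat: kg·m²/s²

The claimed units kg·m²/s² match the derived units, so the claim is correct.

Answer: Yes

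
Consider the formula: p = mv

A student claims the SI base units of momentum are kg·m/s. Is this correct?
Units of each symbol in p = mv:
  m (mass): kg
  v (velocity): m/s

Multiplying the contributions: [kg] · [m/s]
Adding exponents of each base unit: kg: 1, m: 1, s: -1
SI base units of momentum: kg·m/s

The claimed units kg·m/s match the derived units, so the claim is correct.

Answer: Yes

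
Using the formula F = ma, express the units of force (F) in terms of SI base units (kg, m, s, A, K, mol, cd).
Units of each symbol in F = ma:
  m (mass): kg
  a (acceleration): m/s²

Multiplying the contributions: [kg] · [m/s²]
Adding exponents of each base unit: kg: 1, m: 1, s: -2
SI base units of force: kg·m/s²

Answer: kg·m/s²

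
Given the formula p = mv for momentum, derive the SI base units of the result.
Units of each symbol in p = mv:
  m (mass): kg
  v (velocity): m/s

Multiplying the contributions: [kg] · [m/s]
Adding exponents of each base unit: kg: 1, m: 1, s: -1
SI base units of momentum: kg·m/s

Answer: kg·m/s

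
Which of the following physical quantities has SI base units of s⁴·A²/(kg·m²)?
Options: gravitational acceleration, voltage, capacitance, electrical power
Checking the SI base units of each option:
  gravitational acceleration (g = GM/r²): m/s²  ✗
  voltage (V = IR): kg·m²/(s³·A)  ✗
  capacitance (C = Q/V): s⁴·A²/(kg·m²)  ✓ matches
  electrical power (P = IV): kg·m²/s³  ✗

Only capacitance has units s⁴·A²/(kg·m²).

Answer: capacitance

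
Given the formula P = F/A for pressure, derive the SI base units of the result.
Units of each symbol in P = F/A:
  F (force): kg·m/s²
  A (area): m²  → in the denominator, contributes 1/m²

Multiplying the contributions: [kg·m/s²] · [1/m²]
Adding exponents of each base unit: kg: 1, m: -1, s: -2
SI base units of pressure: kg/(m·s²)

Answer: kg/(m·s²)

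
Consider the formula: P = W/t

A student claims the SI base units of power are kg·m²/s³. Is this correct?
Units of each symbol in P = W/t:
  W (work): kg·m²/s²
  t (time): s  → in the denominator, contributes 1/s

Multiplying the contributions: [kg·m²/s²] · [1/s]
Adding exponents of each base unit: kg: 1, m: 2, s: -3
SI base units of power: kg·m²/s³

The claimed units kg·m²/s³ match the derived units, so the claim is correct.

Answer: Yes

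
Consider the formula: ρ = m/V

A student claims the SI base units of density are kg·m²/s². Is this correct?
Units of each symbol in ρ = m/V:
  m (mass): kg
  V (volume): m³  → in the denominator, contributes 1/m³

Multiplying the contributions: [kg] · [1/m³]
Adding exponents of each base unit: kg: 1, m: -3
SI base units of density: kg/m³

The claimed units kg·m²/s² (exponents kg: 1, m: 2, s: -2) do not match the derived units kg/m³ (exponents kg: 1, m: -3), so the claim is incorrect.

Answer: No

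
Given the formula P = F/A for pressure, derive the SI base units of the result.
Units of each symbol in P = F/A:
  F (force): kg·m/s²
  A (area): m²  → in the denominator, contributes 1/m²

Multiplying the contributions: [kg·m/s²] · [1/m²]
Adding exponents of each base unit: kg: 1, m: -1, s: -2
SI base units of pressure: kg/(m·s²)

Answer: kg/(m·s²)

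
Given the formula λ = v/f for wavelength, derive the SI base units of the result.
Units of each symbol in λ = v/f:
  v (wave speed): m/s
  f (frequency): 1/s  → in the denominator, contributes s

Multiplying the contributions: [m/s] · [s]
Adding exponents of each base unit: m: 1
SI base units of wavelength: m

Answer: m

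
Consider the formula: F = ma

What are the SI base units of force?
Units of each symbol in F = ma:
  m (mass): kg
  a (acceleration): m/s²

Multiplying the contributions: [kg] · [m/s²]
Adding exponents of each base unit: kg: 1, m: 1, s: -2
SI base units of force: kg·m/s²

Answer: kg·m/s²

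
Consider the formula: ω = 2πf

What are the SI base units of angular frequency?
Units of each symbol in ω = 2πf:
  f (frequency): 1/s
  The factor 2π is dimensionless.

Multiplying the contributions: [1/s]
Adding exponents of each base unit: s: -1
SI base units of angular frequency: 1/s

Answer: 1/s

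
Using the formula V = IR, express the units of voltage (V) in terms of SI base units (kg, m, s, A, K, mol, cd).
Units of each symbol in V = IR:
  I (current): A
  R (resistance, in ohms): kg·m²/(s³·A²)

Multiplying the contributions: [A] · [kg·m²/(s³·A²)]
Adding exponents of each base unit: kg: 1, m: 2, s: -3, A: -1
SI base units of voltage: kg·m²/(s³·A)

Answer: kg·m²/(s³·A)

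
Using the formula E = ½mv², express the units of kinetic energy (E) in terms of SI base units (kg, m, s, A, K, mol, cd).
Units of each symbol in E = ½mv²:
  m (mass): kg
  v (speed): m/s  → to the power 2, contributes m²/s²
  The factor ½ is dimensionless.

Multiplying the contributions: [kg] · [m²/s²]
Adding exponents of each base unit: kg: 1, m: 2, s: -2
SI base units of kinetic energy: kg·m²/s²

Answer: kg·m²/s²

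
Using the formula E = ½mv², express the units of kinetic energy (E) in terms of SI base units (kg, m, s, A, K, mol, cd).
Units of each symbol in E = ½mv²:
  m (mass): kg
  v (speed): m/s  → to the power 2, contributes m²/s²
  The factor ½ is dimensionless.

Multiplying the contributions: [kg] · [m²/s²]
Adding exponents of each base unit: kg: 1, m: 2, s: -2
SI base units of kinetic energy: kg·m²/s²

Answer: kg·m²/s²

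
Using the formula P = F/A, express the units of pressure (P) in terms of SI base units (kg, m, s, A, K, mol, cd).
Units of each symbol in P = F/A:
  F (force): kg·m/s²
  A (area): m²  → in the denominator, contributes 1/m²

Multiplying the contributions: [kg·m/s²] · [1/m²]
Adding exponents of each base unit: kg: 1, m: -1, s: -2
SI base units of pressure: kg/(m·s²)

Answer: kg/(m·s²)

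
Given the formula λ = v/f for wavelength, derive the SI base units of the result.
Units of each symbol in λ = v/f:
  v (wave speed): m/s
  f (frequency): 1/s  → in the denominator, contributes s

Multiplying the contributions: [m/s] · [s]
Adding exponents of each base unit: m: 1
SI base units of wavelength: m

Answer: m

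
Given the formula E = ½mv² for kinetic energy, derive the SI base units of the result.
Units of each symbol in E = ½mv²:
  m (mass): kg
  v (speed): m/s  → to the power 2, contributes m²/s²
  The factor ½ is dimensionless.

Multiplying the contributions: [kg] · [m²/s²]
Adding exponents of each base unit: kg: 1, m: 2, s: -2
SI base units of kinetic energy: kg·m²/s²

Answer: kg·m²/s²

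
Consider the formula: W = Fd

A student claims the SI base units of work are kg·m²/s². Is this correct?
Units of each symbol in W = Fd:
  F (force): kg·m/s²
  d (displacement): m

Multiplying the contributions: [kg·m/s²] · [m]
Adding exponents of each base unit: kg: 1, m: 2, s: -2
SI base units of work: kg·m²/s²

The claimed units kg·m²/s² match the derived units, so the claim is correct.

Answer: Yes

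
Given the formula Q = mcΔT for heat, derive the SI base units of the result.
Units of each symbol in Q = mcΔT:
  m (mass): kg
  c (specific heat capacity, in J/(kg·K)): m²/(s²·K)
  ΔT (temperature change): K

Multiplying the contributions: [kg] · [m²/(s²·K)] · [K]
Adding exponents of each base unit: kg: 1, m: 2, s: -2
SI base units of heat: kg·m²/s²

Answer: kg·m²/s²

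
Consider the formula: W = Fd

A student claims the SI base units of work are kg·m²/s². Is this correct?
Units of each symbol in W = Fd:
  F (force): kg·m/s²
  d (displacement): m

Multiplying the contributions: [kg·m/s²] · [m]
Adding exponents of each base unit: kg: 1, m: 2, s: -2
SI base units of work: kg·m²/s²

The claimed units kg·m²/s² match the derived units, so the claim is correct.

Answer: Yes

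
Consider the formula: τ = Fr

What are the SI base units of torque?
Units of each symbol in τ = Fr:
  F (force): kg·m/s²
  r (lever arm): m

Multiplying the contributions: [kg·m/s²] · [m]
Adding exponents of each base unit: kg: 1, m: 2, s: -2
SI base units of torque: kg·m²/s²

Answer: kg·m²/s²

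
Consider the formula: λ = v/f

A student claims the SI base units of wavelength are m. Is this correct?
Units of each symbol in λ = v/f:
  v (wave speed): m/s
  f (frequency): 1/s  → in the denominator, contributes s

Multiplying the contributions: [m/s] · [s]
Adding exponents of each base unit: m: 1
SI base units of wavelength: m

The claimed units m match the derived units, so the claim is correct.

Answer: Yes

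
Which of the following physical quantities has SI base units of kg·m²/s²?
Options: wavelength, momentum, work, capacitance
Checking the SI base units of each option:
  wavelength (λ = v/f): m  ✗
  momentum (p = mv): kg·m/s  ✗
  work (W = Fd): kg·m²/s²  ✓ matches
  capacitance (C = Q/V): s⁴·A²/(kg·m²)  ✗

Only work has units kg·m²/s².

Answer: work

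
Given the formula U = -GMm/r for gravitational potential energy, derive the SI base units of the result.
Units of each symbol in U = -GMm/r:
  G (gravitational constant): m³/(kg·s²)
  M (mass): kg
  m (mass): kg
  r (distance): m  → in the denominator, contributes 1/m
  The minus sign does not affect the units.

Multiplying the contributions: [m³/(kg·s²)] · [kg] · [kg] · [1/m]
Adding exponents of each base unit: kg: 1, m: 2, s: -2
SI base units of gravitational potential energy: kg·m²/s²

Answer: kg·m²/s²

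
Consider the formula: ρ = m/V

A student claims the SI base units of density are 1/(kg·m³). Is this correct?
Units of each symbol in ρ = m/V:
  m (mass): kg
  V (volume): m³  → in the denominator, contributes 1/m³

Multiplying the contributions: [kg] · [1/m³]
Adding exponents of each base unit: kg: 1, m: -3
SI base units of density: kg/m³

The claimed units 1/(kg·m³) (exponents kg: -1, m: -3) do not match the derived units kg/m³ (exponents kg: 1, m: -3), so the claim is incorrect.

Answer: No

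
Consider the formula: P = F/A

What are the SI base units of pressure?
Units of each symbol in P = F/A:
  F (force): kg·m/s²
  A (area): m²  → in the denominator, contributes 1/m²

Multiplying the contributions: [kg·m/s²] · [1/m²]
Adding exponents of each base unit: kg: 1, m: -1, s: -2
SI base units of pressure: kg/(m·s²)

Answer: kg/(m·s²)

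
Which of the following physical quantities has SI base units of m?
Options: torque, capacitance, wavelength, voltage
Checking the SI base units of each option:
  torque (τ = Fr): kg·m²/s²  ✗
  capacitance (C = Q/V): s⁴·A²/(kg·m²)  ✗
  wavelength (λ = v/f): m  ✓ matches
  voltage (V = IR): kg·m²/(s³·A)  ✗

Only wavelength has units m.

Answer: wavelength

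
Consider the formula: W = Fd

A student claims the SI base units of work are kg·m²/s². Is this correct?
Units of each symbol in W = Fd:
  F (force): kg·m/s²
  d (displacement): m

Multiplying the contributions: [kg·m/s²] · [m]
Adding exponents of each base unit: kg: 1, m: 2, s: -2
SI base units of work: kg·m²/s²

The claimed units kg·m²/s² match the derived units, so the claim is correct.

Answer: Yes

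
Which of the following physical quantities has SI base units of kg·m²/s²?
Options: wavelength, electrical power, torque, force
Checking the SI base units of each option:
  wavelength (λ = v/f): m  ✗
  electrical power (P = IV): kg·m²/s³  ✗
  torque (τ = Fr): kg·m²/s²  ✓ matches
  force (F = ma): kg·m/s²  ✗

Only torque has units kg·m²/s².

Answer: torque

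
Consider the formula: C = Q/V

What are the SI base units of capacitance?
Units of each symbol in C = Q/V:
  Q (charge, in coulombs): s·A
  V (voltage, in volts): kg·m²/(s³·A)  → in the denominator, contributes s³·A/(kg·m²)

Multiplying the contributions: [s·A] · [s³·A/(kg·m²)]
Adding exponents of each base unit: kg: -1, m: -2, s: 4, A: 2
SI base units of capacitance: s⁴·A²/(kg·m²)

Answer: s⁴·A²/(kg·m²)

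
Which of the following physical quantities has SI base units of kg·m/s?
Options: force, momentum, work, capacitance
Checking the SI base units of each option:
  force (F = ma): kg·m/s²  ✗
  momentum (p = mv): kg·m/s  ✓ matches
  work (W = Fd): kg·m²/s²  ✗
  capacitance (C = Q/V): s⁴·A²/(kg·m²)  ✗

Only momentum has units kg·m/s.

Answer: momentum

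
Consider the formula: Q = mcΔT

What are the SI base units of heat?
Units of each symbol in Q = mcΔT:
  m (mass): kg
  c (specific heat capacity, in J/(kg·K)): m²/(s²·K)
  ΔT (temperature change): K

Multiplying the contributions: [kg] · [m²/(s²·K)] · [K]
Adding exponents of each base unit: kg: 1, m: 2, s: -2
SI base units of heat: kg·m²/s²

Answer: kg·m²/s²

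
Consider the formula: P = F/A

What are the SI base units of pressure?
Units of each symbol in P = F/A:
  F (force): kg·m/s²
  A (area): m²  → in the denominator, contributes 1/m²

Multiplying the contributions: [kg·m/s²] · [1/m²]
Adding exponents of each base unit: kg: 1, m: -1, s: -2
SI base units of pressure: kg/(m·s²)

Answer: kg/(m·s²)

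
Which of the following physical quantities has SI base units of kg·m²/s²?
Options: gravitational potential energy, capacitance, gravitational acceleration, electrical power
Checking the SI base units of each option:
  gravitational potential energy (U = -GMm/r): kg·m²/s²  ✓ matches
  capacitance (C = Q/V): s⁴·A²/(kg·m²)  ✗
  gravitational acceleration (g = GM/r²): m/s²  ✗
  electrical power (P = IV): kg·m²/s³  ✗

Only gravitational potential energy has units kg·m²/s².

Answer: gravitational potential energy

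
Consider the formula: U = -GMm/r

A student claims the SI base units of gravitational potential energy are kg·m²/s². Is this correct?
Units of each symbol in U = -GMm/r:
  G (gravitational constant): m³/(kg·s²)
  M (mass): kg
  m (mass): kg
  r (distance): m  → in the denominator, contributes 1/m
  The minus sign does not affect the units.

Multiplying the contributions: [m³/(kg·s²)] · [kg] · [kg] · [1/m]
Adding exponents of each base unit: kg: 1, m: 2, s: -2
SI base units of gravitational potential energy: kg·m²/s²

The claimed units kg·m²/s² match the derived units, so the claim is correct.

Answer: Yes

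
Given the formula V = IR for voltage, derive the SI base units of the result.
Units of each symbol in V = IR:
  I (current): A
  R (resistance, in ohms): kg·m²/(s³·A²)

Multiplying the contributions: [A] · [kg·m²/(s³·A²)]
Adding exponents of each base unit: kg: 1, m: 2, s: -3, A: -1
SI base units of voltage: kg·m²/(s³·A)

Answer: kg·m²/(s³·A)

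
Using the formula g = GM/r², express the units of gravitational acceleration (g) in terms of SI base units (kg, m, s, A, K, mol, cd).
Units of each symbol in g = GM/r²:
  G (gravitational constant): m³/(kg·s²)
  M (mass): kg
  r (distance): m  → to the power 2 in the denominator, contributes 1/m²

Multiplying the contributions: [m³/(kg·s²)] · [kg] · [1/m²]
Adding exponents of each base unit: m: 1, s: -2
SI base units of gravitational acceleration: m/s²

Answer: m/s²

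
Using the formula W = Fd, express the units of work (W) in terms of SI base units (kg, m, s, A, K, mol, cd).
Units of each symbol in W = Fd:
  F (force): kg·m/s²
  d (displacement): m

Multiplying the contributions: [kg·m/s²] · [m]
Adding exponents of each base unit: kg: 1, m: 2, s: -2
SI base units of work: kg·m²/s²

Answer: kg·m²/s²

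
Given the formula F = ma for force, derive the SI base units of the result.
Units of each symbol in F = ma:
  m (mass): kg
  a (acceleration): m/s²

Multiplying the contributions: [kg] · [m/s²]
Adding exponents of each base unit: kg: 1, m: 1, s: -2
SI base units of force: kg·m/s²

Answer: kg·m/s²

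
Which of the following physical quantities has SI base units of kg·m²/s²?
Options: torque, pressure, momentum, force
Checking the SI base units of each option:
  torque (τ = Fr): kg·m²/s²  ✓ matches
  pressure (P = F/A): kg/(m·s²)  ✗
  momentum (p = mv): kg·m/s  ✗
  force (F = ma): kg·m/s²  ✗

Only torque has units kg·m²/s².

Answer: torque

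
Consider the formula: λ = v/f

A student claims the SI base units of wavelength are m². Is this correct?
Units of each symbol in λ = v/f:
  v (wave speed): m/s
  f (frequency): 1/s  → in the denominator, contributes s

Multiplying the contributions: [m/s] · [s]
Adding exponents of each base unit: m: 1
SI base units of wavelength: m

The claimed units m² (exponents m: 2) do not match the derived units m (exponents m: 1), so the claim is incorrect.

Answer: No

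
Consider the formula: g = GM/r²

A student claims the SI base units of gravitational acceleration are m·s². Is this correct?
Units of each symbol in g = GM/r²:
  G (gravitational constant): m³/(kg·s²)
  M (mass): kg
  r (distance): m  → to the power 2 in the denominator, contributes 1/m²

Multiplying the contributions: [m³/(kg·s²)] · [kg] · [1/m²]
Adding exponents of each base unit: m: 1, s: -2
SI base units of gravitational acceleration: m/s²

The claimed units m·s² (exponents m: 1, s: 2) do not match the derived units m/s² (exponents m: 1, s: -2), so the claim is incorrect.

Answer: No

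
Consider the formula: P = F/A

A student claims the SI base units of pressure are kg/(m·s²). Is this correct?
Units of each symbol in P = F/A:
  F (force): kg·m/s²
  A (area): m²  → in the denominator, contributes 1/m²

Multiplying the contributions: [kg·m/s²] · [1/m²]
Adding exponents of each base unit: kg: 1, m: -1, s: -2
SI base units of pressure: kg/(m·s²)

The claimed units kg/(m·s²) match the derived units, so the claim is correct.

Answer: Yes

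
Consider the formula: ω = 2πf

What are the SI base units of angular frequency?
Units of each symbol in ω = 2πf:
  f (frequency): 1/s
  The factor 2π is dimensionless.

Multiplying the contributions: [1/s]
Adding exponents of each base unit: s: -1
SI base units of angular frequency: 1/s

Answer: 1/s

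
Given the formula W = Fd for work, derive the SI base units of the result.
Units of each symbol in W = Fd:
  F (force): kg·m/s²
  d (displacement): m

Multiplying the contributions: [kg·m/s²] · [m]
Adding exponents of each base unit: kg: 1, m: 2, s: -2
SI base units of work: kg·m²/s²

Answer: kg·m²/s²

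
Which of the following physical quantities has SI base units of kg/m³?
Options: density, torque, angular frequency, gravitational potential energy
Checking the SI base units of each option:
  density (ρ = m/V): kg/m³  ✓ matches
  torque (τ = Fr): kg·m²/s²  ✗
  angular frequency (ω = 2πf): 1/s  ✗
  gravitational potential energy (U = -GMm/r): kg·m²/s²  ✗

Only density has units kg/m³.

Answer: density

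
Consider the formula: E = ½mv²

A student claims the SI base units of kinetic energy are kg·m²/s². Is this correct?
Units of each symbol in E = ½mv²:
  m (mass): kg
  v (speed): m/s  → to the power 2, contributes m²/s²
  The factor ½ is dimensionless.

Multiplying the contributions: [kg] · [m²/s²]
Adding exponents of each base unit: kg: 1, m: 2, s: -2
SI base units of kinetic energy: kg·m²/s²

The claimed units kg·m²/s² match the derived units, so the claim is correct.

Answer: Yes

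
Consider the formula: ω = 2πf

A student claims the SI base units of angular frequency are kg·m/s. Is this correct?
Units of each symbol in ω = 2πf:
  f (frequency): 1/s
  The factor 2π is dimensionless.

Multiplying the contributions: [1/s]
Adding exponents of each base unit: s: -1
SI base units of angular frequency: 1/s

The claimed units kg·m/s (exponents kg: 1, m: 1, s: -1) do not match the derived units 1/s (exponents s: -1), so the claim is incorrect.

Answer: No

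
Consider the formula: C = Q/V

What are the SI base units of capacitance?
Units of each symbol in C = Q/V:
  Q (charge, in coulombs): s·A
  V (voltage, in volts): kg·m²/(s³·A)  → in the denominator, contributes s³·A/(kg·m²)

Multiplying the contributions: [s·A] · [s³·A/(kg·m²)]
Adding exponents of each base unit: kg: -1, m: -2, s: 4, A: 2
SI base units of capacitance: s⁴·A²/(kg·m²)

Answer: s⁴·A²/(kg·m²)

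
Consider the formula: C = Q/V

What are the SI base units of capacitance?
Units of each symbol in C = Q/V:
  Q (charge, in coulombs): s·A
  V (voltage, in volts): kg·m²/(s³·A)  → in the denominator, contributes s³·A/(kg·m²)

Multiplying the contributions: [s·A] · [s³·A/(kg·m²)]
Adding exponents of each base unit: kg: -1, m: -2, s: 4, A: 2
SI base units of capacitance: s⁴·A²/(kg·m²)

Answer: s⁴·A²/(kg·m²)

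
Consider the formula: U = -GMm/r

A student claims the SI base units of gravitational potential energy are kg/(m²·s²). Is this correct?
Units of each symbol in U = -GMm/r:
  G (gravitational constant): m³/(kg·s²)
  M (mass): kg
  m (mass): kg
  r (distance): m  → in the denominator, contributes 1/m
  The minus sign does not affect the units.

Multiplying the contributions: [m³/(kg·s²)] · [kg] · [kg] · [1/m]
Adding exponents of each base unit: kg: 1, m: 2, s: -2
SI base units of gravitational potential energy: kg·m²/s²

The claimed units kg/(m²·s²) (exponents kg: 1, m: -2, s: -2) do not match the derived units kg·m²/s² (exponents kg: 1, m: 2, s: -2), so the claim is incorrect.

Answer: No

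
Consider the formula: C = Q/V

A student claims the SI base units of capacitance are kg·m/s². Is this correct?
Units of each symbol in C = Q/V:
  Q (charge, in coulombs): s·A
  V (voltage, in volts): kg·m²/(s³·A)  → in the denominator, contributes s³·A/(kg·m²)

Multiplying the contributions: [s·A] · [s³·A/(kg·m²)]
Adding exponents of each base unit: kg: -1, m: -2, s: 4, A: 2
SI base units of capacitance: s⁴·A²/(kg·m²)

The claimed units kg·m/s² (exponents kg: 1, m: 1, s: -2) do not match the derived units s⁴·A²/(kg·m²) (exponents kg: -1, m: -2, s: 4, A: 2), so the claim is incorrect.

Answer: No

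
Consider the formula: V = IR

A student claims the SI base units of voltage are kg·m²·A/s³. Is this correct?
Units of each symbol in V = IR:
  I (current): A
  R (resistance, in ohms): kg·m²/(s³·A²)

Multiplying the contributions: [A] · [kg·m²/(s³·A²)]
Adding exponents of each base unit: kg: 1, m: 2, s: -3, A: -1
SI base units of voltage: kg·m²/(s³·A)

The claimed units kg·m²·A/s³ (exponents kg: 1, m: 2, s: -3, A: 1) do not match the derived units kg·m²/(s³·A) (exponents kg: 1, m: 2, s: -3, A: -1), so the claim is incorrect.

Answer: No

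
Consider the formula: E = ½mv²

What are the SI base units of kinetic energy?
Units of each symbol in E = ½mv²:
  m (mass): kg
  v (speed): m/s  → to the power 2, contributes m²/s²
  The factor ½ is dimensionless.

Multiplying the contributions: [kg] · [m²/s²]
Adding exponents of each base unit: kg: 1, m: 2, s: -2
SI base units of kinetic energy: kg·m²/s²

Answer: kg·m²/s²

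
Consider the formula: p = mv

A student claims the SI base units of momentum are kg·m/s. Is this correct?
Units of each symbol in p = mv:
  m (mass): kg
  v (velocity): m/s

Multiplying the contributions: [kg] · [m/s]
Adding exponents of each base unit: kg: 1, m: 1, s: -1
SI base units of momentum: kg·m/s

The claimed units kg·m/s match the derived units, so the claim is correct.

Answer: Yes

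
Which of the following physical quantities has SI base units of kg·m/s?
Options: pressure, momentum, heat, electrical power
Checking the SI base units of each option:
  pressure (P = F/A): kg/(m·s²)  ✗
  momentum (p = mv): kg·m/s  ✓ matches
  heat (Q = mcΔT): kg·m²/s²  ✗
  electrical power (P = IV): kg·m²/s³  ✗

Only momentum has units kg·m/s.

Answer: momentum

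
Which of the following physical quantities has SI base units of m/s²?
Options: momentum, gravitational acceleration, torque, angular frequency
Checking the SI base units of each option:
  momentum (p = mv): kg·m/s  ✗
  gravitational acceleration (g = GM/r²): m/s²  ✓ matches
  torque (τ = Fr): kg·m²/s²  ✗
  angular frequency (ω = 2πf): 1/s  ✗

Only gravitational acceleration has units m/s².

Answer: gravitational acceleration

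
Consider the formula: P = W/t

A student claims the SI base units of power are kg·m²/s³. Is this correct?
Units of each symbol in P = W/t:
  W (work): kg·m²/s²
  t (time): s  → in the denominator, contributes 1/s

Multiplying the contributions: [kg·m²/s²] · [1/s]
Adding exponents of each base unit: kg: 1, m: 2, s: -3
SI base units of power: kg·m²/s³

The claimed units kg·m²/s³ match the derived units, so the claim is correct.

Answer: Yes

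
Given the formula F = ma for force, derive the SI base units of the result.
Units of each symbol in F = ma:
  m (mass): kg
  a (acceleration): m/s²

Multiplying the contributions: [kg] · [m/s²]
Adding exponents of each base unit: kg: 1, m: 1, s: -2
SI base units of force: kg·m/s²

Answer: kg·m/s²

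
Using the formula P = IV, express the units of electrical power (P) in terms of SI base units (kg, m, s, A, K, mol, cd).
Units of each symbol in P = IV:
  I (current): A
  V (voltage, in volts): kg·m²/(s³·A)

Multiplying the contributions: [A] · [kg·m²/(s³·A)]
Adding exponents of each base unit: kg: 1, m: 2, s: -3
SI base units of electrical power: kg·m²/s³

Answer: kg·m²/s³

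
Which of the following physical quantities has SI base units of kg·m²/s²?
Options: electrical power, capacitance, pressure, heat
Checking the SI base units of each option:
  electrical power (P = IV): kg·m²/s³  ✗
  capacitance (C = Q/V): s⁴·A²/(kg·m²)  ✗
  pressure (P = F/A): kg/(m·s²)  ✗
  heat (Q = mcΔT): kg·m²/s²  ✓ matches

Only heat has units kg·m²/s².

Answer: heat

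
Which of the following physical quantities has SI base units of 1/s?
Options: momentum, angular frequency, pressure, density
Checking the SI base units of each option:
  momentum (p = mv): kg·m/s  ✗
  angular frequency (ω = 2πf): 1/s  ✓ matches
  pressure (P = F/A): kg/(m·s²)  ✗
  density (ρ = m/V): kg/m³  ✗

Only angular frequency has units 1/s.

Answer: angular frequency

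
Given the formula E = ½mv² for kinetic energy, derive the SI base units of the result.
Units of each symbol in E = ½mv²:
  m (mass): kg
  v (speed): m/s  → to the power 2, contributes m²/s²
  The factor ½ is dimensionless.

Multiplying the contributions: [kg] · [m²/s²]
Adding exponents of each base unit: kg: 1, m: 2, s: -2
SI base units of kinetic energy: kg·m²/s²

Answer: kg·m²/s²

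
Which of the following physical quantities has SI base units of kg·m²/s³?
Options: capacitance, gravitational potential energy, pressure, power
Checking the SI base units of each option:
  capacitance (C = Q/V): s⁴·A²/(kg·m²)  ✗
  gravitational potential energy (U = -GMm/r): kg·m²/s²  ✗
  pressure (P = F/A): kg/(m·s²)  ✗
  power (P = W/t): kg·m²/s³  ✓ matches

Only power has units kg·m²/s³.

Answer: power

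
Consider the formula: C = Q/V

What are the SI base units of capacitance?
Units of each symbol in C = Q/V:
  Q (charge, in coulombs): s·A
  V (voltage, in volts): kg·m²/(s³·A)  → in the denominator, contributes s³·A/(kg·m²)

Multiplying the contributions: [s·A] · [s³·A/(kg·m²)]
Adding exponents of each base unit: kg: -1, m: -2, s: 4, A: 2
SI base units of capacitance: s⁴·A²/(kg·m²)

Answer: s⁴·A²/(kg·m²)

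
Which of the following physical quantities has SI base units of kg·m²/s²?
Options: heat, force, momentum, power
Checking the SI base units of each option:
  heat (Q = mcΔT): kg·m²/s²  ✓ matches
  force (F = ma): kg·m/s²  ✗
  momentum (p = mv): kg·m/s  ✗
  power (P = W/t): kg·m²/s³  ✗

Only heat has units kg·m²/s².

Answer: heat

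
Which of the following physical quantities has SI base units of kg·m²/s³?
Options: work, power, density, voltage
Checking the SI base units of each option:
  work (W = Fd): kg·m²/s²  ✗
  power (P = W/t): kg·m²/s³  ✓ matches
  density (ρ = m/V): kg/m³  ✗
  voltage (V = IR): kg·m²/(s³·A)  ✗

Only power has units kg·m²/s³.

Answer: power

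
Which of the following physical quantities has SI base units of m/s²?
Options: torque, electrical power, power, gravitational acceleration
Checking the SI base units of each option:
  torque (τ = Fr): kg·m²/s²  ✗
  electrical power (P = IV): kg·m²/s³  ✗
  power (P = W/t): kg·m²/s³  ✗
  gravitational acceleration (g = GM/r²): m/s²  ✓ matches

Only gravitational acceleration has units m/s².

Answer: gravitational acceleration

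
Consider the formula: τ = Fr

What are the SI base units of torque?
Units of each symbol in τ = Fr:
  F (force): kg·m/s²
  r (lever arm): m

Multiplying the contributions: [kg·m/s²] · [m]
Adding exponents of each base unit: kg: 1, m: 2, s: -2
SI base units of torque: kg·m²/s²

Answer: kg·m²/s²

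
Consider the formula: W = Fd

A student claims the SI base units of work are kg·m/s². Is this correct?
Units of each symbol in W = Fd:
  F (force): kg·m/s²
  d (displacement): m

Multiplying the contributions: [kg·m/s²] · [m]
Adding exponents of each base unit: kg: 1, m: 2, s: -2
SI base units of work: kg·m²/s²

The claimed units kg·m/s² (exponents kg: 1, m: 1, s: -2) do not match the derived units kg·m²/s² (exponents kg: 1, m: 2, s: -2), so the claim is incorrect.

Answer: No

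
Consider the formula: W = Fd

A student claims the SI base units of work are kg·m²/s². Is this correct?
Units of each symbol in W = Fd:
  F (force): kg·m/s²
  d (displacement): m

Multiplying the contributions: [kg·m/s²] · [m]
Adding exponents of each base unit: kg: 1, m: 2, s: -2
SI base units of work: kg·m²/s²

The claimed units kg·m²/s² match the derived units, so the claim is correct.

Answer: Yes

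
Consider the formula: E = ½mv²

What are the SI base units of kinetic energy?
Units of each symbol in E = ½mv²:
  m (mass): kg
  v (speed): m/s  → to the power 2, contributes m²/s²
  The factor ½ is dimensionless.

Multiplying the contributions: [kg] · [m²/s²]
Adding exponents of each base unit: kg: 1, m: 2, s: -2
SI base units of kinetic energy: kg·m²/s²

Answer: kg·m²/s²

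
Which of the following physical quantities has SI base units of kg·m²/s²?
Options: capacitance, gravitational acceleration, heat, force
Checking the SI base units of each option:
  capacitance (C = Q/V): s⁴·A²/(kg·m²)  ✗
  gravitational acceleration (g = GM/r²): m/s²  ✗
  heat (Q = mcΔT): kg·m²/s²  ✓ matches
  force (F = ma): kg·m/s²  ✗

Only heat has units kg·m²/s².

Answer: heat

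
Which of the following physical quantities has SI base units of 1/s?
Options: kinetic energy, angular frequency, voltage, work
Checking the SI base units of each option:
  kinetic energy (E = ½mv²): kg·m²/s²  ✗
  angular frequency (ω = 2πf): 1/s  ✓ matches
  voltage (V = IR): kg·m²/(s³·A)  ✗
  work (W = Fd): kg·m²/s²  ✗

Only angular frequency has units 1/s.

Answer: angular frequency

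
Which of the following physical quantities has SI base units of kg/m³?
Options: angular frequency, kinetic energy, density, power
Checking the SI base units of each option:
  angular frequency (ω = 2πf): 1/s  ✗
  kinetic energy (E = ½mv²): kg·m²/s²  ✗
  density (ρ = m/V): kg/m³  ✓ matches
  power (P = W/t): kg·m²/s³  ✗

Only density has units kg/m³.

Answer: density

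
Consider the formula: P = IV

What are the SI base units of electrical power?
Units of each symbol in P = IV:
  I (current): A
  V (voltage, in volts): kg·m²/(s³·A)

Multiplying the contributions: [A] · [kg·m²/(s³·A)]
Adding exponents of each base unit: kg: 1, m: 2, s: -3
SI base units of electrical power: kg·m²/s³

Answer: kg·m²/s³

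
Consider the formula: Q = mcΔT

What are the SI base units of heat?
Units of each symbol in Q = mcΔT:
  m (mass): kg
  c (specific heat capacity, in J/(kg·K)): m²/(s²·K)
  ΔT (temperature change): K

Multiplying the contributions: [kg] · [m²/(s²·K)] · [K]
Adding exponents of each base unit: kg: 1, m: 2, s: -2
SI base units of heat: kg·m²/s²

Answer: kg·m²/s²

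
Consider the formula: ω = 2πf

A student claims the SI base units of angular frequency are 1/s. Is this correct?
Units of each symbol in ω = 2πf:
  f (frequency): 1/s
  The factor 2π is dimensionless.

Multiplying the contributions: [1/s]
Adding exponents of each base unit: s: -1
SI base units of angular frequency: 1/s

The claimed units 1/s match the derived units, so the claim is correct.

Answer: Yes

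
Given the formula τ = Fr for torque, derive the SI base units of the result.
Units of each symbol in τ = Fr:
  F (force): kg·m/s²
  r (lever arm): m

Multiplying the contributions: [kg·m/s²] · [m]
Adding exponents of each base unit: kg: 1, m: 2, s: -2
SI base units of torque: kg·m²/s²

Answer: kg·m²/s²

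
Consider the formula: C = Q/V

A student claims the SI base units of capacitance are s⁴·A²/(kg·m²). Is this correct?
Units of each symbol in C = Q/V:
  Q (charge, in coulombs): s·A
  V (voltage, in volts): kg·m²/(s³·A)  → in the denominator, contributes s³·A/(kg·m²)

Multiplying the contributions: [s·A] · [s³·A/(kg·m²)]
Adding exponents of each base unit: kg: -1, m: -2, s: 4, A: 2
SI base units of capacitance: s⁴·A²/(kg·m²)

The claimed units s⁴·A²/(kg·m²) match the derived units, so the claim is correct.

Answer: Yes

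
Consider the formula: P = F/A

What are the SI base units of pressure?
Units of each symbol in P = F/A:
  F (force): kg·m/s²
  A (area): m²  → in the denominator, contributes 1/m²

Multiplying the contributions: [kg·m/s²] · [1/m²]
Adding exponents of each base unit: kg: 1, m: -1, s: -2
SI base units of pressure: kg/(m·s²)

Answer: kg/(m·s²)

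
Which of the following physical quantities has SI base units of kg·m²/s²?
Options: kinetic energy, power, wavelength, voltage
Checking the SI base units of each option:
  kinetic energy (E = ½mv²): kg·m²/s²  ✓ matches
  power (P = W/t): kg·m²/s³  ✗
  wavelength (λ = v/f): m  ✗
  voltage (V = IR): kg·m²/(s³·A)  ✗

Only kinetic energy has units kg·m²/s².

Answer: kinetic energy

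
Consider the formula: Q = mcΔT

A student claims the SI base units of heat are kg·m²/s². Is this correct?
Units of each symbol in Q = mcΔT:
  m (mass): kg
  c (specific heat capacity, in J/(kg·K)): m²/(s²·K)
  ΔT (temperature change): K

Multiplying the contributions: [kg] · [m²/(s²·K)] · [K]
Adding exponents of each base unit: kg: 1, m: 2, s: -2
SI base units of heat: kg·m²/s²

The claimed units kg·m²/s² match the derived units, so the claim is correct.

Answer: Yes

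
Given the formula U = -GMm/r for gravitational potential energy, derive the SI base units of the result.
Units of each symbol in U = -GMm/r:
  G (gravitational constant): m³/(kg·s²)
  M (mass): kg
  m (mass): kg
  r (distance): m  → in the denominator, contributes 1/m
  The minus sign does not affect the units.

Multiplying the contributions: [m³/(kg·s²)] · [kg] · [kg] · [1/m]
Adding exponents of each base unit: kg: 1, m: 2, s: -2
SI base units of gravitational potential energy: kg·m²/s²

Answer: kg·m²/s²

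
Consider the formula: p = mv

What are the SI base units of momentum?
Units of each symbol in p = mv:
  m (mass): kg
  v (velocity): m/s

Multiplying the contributions: [kg] · [m/s]
Adding exponents of each base unit: kg: 1, m: 1, s: -1
SI base units of momentum: kg·m/s

Answer: kg·m/s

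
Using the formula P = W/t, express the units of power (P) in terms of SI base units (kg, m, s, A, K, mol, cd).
Units of each symbol in P = W/t:
  W (work): kg·m²/s²
  t (time): s  → in the denominator, contributes 1/s

Multiplying the contributions: [kg·m²/s²] · [1/s]
Adding exponents of each base unit: kg: 1, m: 2, s: -3
SI base units of power: kg·m²/s³

Answer: kg·m²/s³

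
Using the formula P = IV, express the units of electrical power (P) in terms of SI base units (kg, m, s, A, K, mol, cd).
Units of each symbol in P = IV:
  I (current): A
  V (voltage, in volts): kg·m²/(s³·A)

Multiplying the contributions: [A] · [kg·m²/(s³·A)]
Adding exponents of each base unit: kg: 1, m: 2, s: -3
SI base units of electrical power: kg·m²/s³

Answer: kg·m²/s³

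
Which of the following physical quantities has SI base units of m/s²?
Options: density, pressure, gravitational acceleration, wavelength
Checking the SI base units of each option:
  density (ρ = m/V): kg/m³  ✗
  pressure (P = F/A): kg/(m·s²)  ✗
  gravitational acceleration (g = GM/r²): m/s²  ✓ matches
  wavelength (λ = v/f): m  ✗

Only gravitational acceleration has units m/s².

Answer: gravitational acceleration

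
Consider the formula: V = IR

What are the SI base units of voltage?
Units of each symbol in V = IR:
  I (current): A
  R (resistance, in ohms): kg·m²/(s³·A²)

Multiplying the contributions: [A] · [kg·m²/(s³·A²)]
Adding exponents of each base unit: kg: 1, m: 2, s: -3, A: -1
SI base units of voltage: kg·m²/(s³·A)

Answer: kg·m²/(s³·A)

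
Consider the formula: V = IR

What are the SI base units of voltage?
Units of each symbol in V = IR:
  I (current): A
  R (resistance, in ohms): kg·m²/(s³·A²)

Multiplying the contributions: [A] · [kg·m²/(s³·A²)]
Adding exponents of each base unit: kg: 1, m: 2, s: -3, A: -1
SI base units of voltage: kg·m²/(s³·A)

Answer: kg·m²/(s³·A)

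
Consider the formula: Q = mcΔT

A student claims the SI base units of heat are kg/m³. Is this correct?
Units of each symbol in Q = mcΔT:
  m (mass): kg
  c (specific heat capacity, in J/(kg·K)): m²/(s²·K)
  ΔT (temperature change): K

Multiplying the contributions: [kg] · [m²/(s²·K)] · [K]
Adding exponents of each base unit: kg: 1, m: 2, s: -2
SI base units of heat: kg·m²/s²

The claimed units kg/m³ (exponents kg: 1, m: -3) do not match the derived units kg·m²/s² (exponents kg: 1, m: 2, s: -2), so the claim is incorrect.

Answer: No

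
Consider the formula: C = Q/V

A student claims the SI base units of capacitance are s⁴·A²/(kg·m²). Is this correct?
Units of each symbol in C = Q/V:
  Q (charge, in coulombs): s·A
  V (voltage, in volts): kg·m²/(s³·A)  → in the denominator, contributes s³·A/(kg·m²)

Multiplying the contributions: [s·A] · [s³·A/(kg·m²)]
Adding exponents of each base unit: kg: -1, m: -2, s: 4, A: 2
SI base units of capacitance: s⁴·A²/(kg·m²)

The claimed units s⁴·A²/(kg·m²) match the derived units, so the claim is correct.

Answer: Yes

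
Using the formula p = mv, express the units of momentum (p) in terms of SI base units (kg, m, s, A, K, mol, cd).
Units of each symbol in p = mv:
  m (mass): kg
  v (velocity): m/s

Multiplying the contributions: [kg] · [m/s]
Adding exponents of each base unit: kg: 1, m: 1, s: -1
SI base units of momentum: kg·m/s

Answer: kg·m/s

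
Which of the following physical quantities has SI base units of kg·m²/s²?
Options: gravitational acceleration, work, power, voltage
Checking the SI base units of each option:
  gravitational acceleration (g = GM/r²): m/s²  ✗
  work (W = Fd): kg·m²/s²  ✓ matches
  power (P = W/t): kg·m²/s³  ✗
  voltage (V = IR): kg·m²/(s³·A)  ✗

Only work has units kg·m²/s².

Answer: work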